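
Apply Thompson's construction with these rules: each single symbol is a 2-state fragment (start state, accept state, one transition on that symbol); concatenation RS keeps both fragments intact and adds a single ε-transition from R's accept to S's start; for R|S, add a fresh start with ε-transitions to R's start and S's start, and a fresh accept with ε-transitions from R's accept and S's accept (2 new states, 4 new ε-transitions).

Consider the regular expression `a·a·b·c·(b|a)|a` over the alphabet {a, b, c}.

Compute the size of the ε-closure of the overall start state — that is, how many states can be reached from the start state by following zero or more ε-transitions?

3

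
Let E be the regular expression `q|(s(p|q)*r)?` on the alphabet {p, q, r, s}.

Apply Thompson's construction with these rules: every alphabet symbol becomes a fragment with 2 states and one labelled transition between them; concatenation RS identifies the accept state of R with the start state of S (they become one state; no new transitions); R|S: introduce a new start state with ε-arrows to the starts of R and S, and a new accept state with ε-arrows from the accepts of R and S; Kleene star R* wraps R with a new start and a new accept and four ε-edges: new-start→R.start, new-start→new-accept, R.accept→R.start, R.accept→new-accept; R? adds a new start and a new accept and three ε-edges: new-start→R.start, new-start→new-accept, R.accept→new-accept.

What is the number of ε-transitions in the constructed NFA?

15

By structural recursion:
Each of the 5 symbol leaves contributes 0 ε-transitions.
  p|q : 4 ε-transitions
  (p|q)* : 8 ε-transitions
  s(p|q)*r : 8 ε-transitions
  (s(p|q)*r)? : 11 ε-transitions
  q|(s(p|q)*r)? : 15 ε-transitions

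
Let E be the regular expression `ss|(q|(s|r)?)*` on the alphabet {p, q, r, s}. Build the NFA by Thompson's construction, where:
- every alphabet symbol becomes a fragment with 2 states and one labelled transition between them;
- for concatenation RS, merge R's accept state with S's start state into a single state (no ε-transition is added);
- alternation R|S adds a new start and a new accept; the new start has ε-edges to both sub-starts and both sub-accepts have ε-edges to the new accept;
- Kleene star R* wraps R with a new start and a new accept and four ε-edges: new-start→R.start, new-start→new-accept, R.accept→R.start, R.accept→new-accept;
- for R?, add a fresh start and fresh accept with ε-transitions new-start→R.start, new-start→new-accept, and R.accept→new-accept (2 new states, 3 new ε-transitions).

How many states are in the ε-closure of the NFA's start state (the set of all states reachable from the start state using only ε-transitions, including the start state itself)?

13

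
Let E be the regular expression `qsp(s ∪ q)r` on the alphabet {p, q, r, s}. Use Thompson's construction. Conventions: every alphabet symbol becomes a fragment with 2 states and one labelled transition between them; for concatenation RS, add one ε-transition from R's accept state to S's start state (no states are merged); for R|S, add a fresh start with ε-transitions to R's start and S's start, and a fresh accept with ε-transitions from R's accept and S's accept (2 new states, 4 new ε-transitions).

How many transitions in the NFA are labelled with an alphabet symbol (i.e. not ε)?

Per subexpression:
Each of the 6 symbol leaves contributes exactly 1 symbol transition.
  s ∪ q → 2 symbol transitions
  qsp(s ∪ q)r → 6 symbol transitions

6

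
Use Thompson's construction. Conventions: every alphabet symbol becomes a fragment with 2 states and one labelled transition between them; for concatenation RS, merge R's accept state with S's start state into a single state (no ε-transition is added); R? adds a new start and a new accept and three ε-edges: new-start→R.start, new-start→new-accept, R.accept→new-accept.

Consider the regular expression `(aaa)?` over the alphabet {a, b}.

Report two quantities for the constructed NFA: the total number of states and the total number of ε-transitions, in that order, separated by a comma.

6, 3

Bottom-up over the parse tree:
Each of the 3 symbol leaves contributes 2 states and 0 ε-transitions.
  aaa — 4 states, 0 ε-transitions
  (aaa)? — 6 states, 3 ε-transitions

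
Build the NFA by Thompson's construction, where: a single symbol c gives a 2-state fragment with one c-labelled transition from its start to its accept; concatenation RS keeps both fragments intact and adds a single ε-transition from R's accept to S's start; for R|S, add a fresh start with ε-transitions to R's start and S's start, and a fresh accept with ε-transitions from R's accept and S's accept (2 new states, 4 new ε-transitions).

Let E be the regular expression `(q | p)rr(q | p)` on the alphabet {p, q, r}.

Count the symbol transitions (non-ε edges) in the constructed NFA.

Recursing over subexpressions:
Each of the 6 symbol leaves contributes exactly 1 symbol transition.
  q | p : 2 symbol transitions
  q | p : 2 symbol transitions
  (q | p)rr(q | p) : 6 symbol transitions

6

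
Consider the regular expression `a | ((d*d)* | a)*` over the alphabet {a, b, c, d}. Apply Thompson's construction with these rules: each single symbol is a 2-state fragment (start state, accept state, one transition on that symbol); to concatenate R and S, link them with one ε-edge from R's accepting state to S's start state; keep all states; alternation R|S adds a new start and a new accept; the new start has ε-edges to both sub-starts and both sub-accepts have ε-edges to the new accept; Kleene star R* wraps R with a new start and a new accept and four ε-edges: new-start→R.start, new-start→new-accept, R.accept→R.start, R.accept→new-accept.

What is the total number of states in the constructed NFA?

18

Recursing over subexpressions:
Each of the 4 symbol leaves contributes a 2-state fragment.
  d* : 4 states
  d*d : 6 states
  (d*d)* : 8 states
  (d*d)* | a : 12 states
  ((d*d)* | a)* : 14 states
  a | ((d*d)* | a)* : 18 states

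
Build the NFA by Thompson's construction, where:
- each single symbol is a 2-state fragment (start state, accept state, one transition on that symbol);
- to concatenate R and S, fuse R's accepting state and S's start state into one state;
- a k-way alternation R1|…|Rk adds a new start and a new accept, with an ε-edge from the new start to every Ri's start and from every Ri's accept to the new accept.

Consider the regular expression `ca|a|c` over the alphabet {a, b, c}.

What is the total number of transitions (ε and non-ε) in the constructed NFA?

10

By structural recursion:
Each of the 4 symbol leaves contributes 1 transition (1 symbol, 0 ε).
  ca → 2 transitions (2 symbol, 0 ε)
  ca|a|c → 10 transitions (4 symbol, 6 ε)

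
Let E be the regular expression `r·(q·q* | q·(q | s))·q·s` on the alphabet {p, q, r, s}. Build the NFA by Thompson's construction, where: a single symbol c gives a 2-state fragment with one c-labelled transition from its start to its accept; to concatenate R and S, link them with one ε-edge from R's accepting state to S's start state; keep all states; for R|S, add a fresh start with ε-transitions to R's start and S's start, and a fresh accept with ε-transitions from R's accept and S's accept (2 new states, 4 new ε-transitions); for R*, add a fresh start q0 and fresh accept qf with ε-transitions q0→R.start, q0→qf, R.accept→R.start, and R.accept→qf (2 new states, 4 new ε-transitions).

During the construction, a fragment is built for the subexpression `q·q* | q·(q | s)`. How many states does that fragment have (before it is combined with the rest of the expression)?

Fragment for `q·q* | q·(q | s)`:
Each of the 5 symbol leaves contributes a 2-state fragment.
  q* : 4 states
  q·q* : 6 states
  q | s : 6 states
  q·(q | s) : 8 states
  q·q* | q·(q | s) : 16 states

16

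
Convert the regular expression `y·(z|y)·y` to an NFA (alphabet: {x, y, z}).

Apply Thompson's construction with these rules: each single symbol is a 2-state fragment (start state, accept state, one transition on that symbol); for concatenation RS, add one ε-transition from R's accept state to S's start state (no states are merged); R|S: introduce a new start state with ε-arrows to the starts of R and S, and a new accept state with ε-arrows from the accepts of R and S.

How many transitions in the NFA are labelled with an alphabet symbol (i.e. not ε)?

Building bottom-up:
Each of the 4 symbol leaves contributes exactly 1 symbol transition.
  z|y = 2 symbol transitions
  y·(z|y)·y = 4 symbol transitions

4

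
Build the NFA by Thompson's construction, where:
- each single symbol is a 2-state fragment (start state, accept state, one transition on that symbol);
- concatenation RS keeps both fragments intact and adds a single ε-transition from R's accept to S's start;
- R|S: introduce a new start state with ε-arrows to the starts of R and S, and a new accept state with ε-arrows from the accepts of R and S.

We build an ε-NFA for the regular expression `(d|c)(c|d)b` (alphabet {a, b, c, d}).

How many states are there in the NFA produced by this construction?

By structural recursion:
Each of the 5 symbol leaves contributes a 2-state fragment.
  d|c — 6 states
  c|d — 6 states
  (d|c)(c|d)b — 14 states

14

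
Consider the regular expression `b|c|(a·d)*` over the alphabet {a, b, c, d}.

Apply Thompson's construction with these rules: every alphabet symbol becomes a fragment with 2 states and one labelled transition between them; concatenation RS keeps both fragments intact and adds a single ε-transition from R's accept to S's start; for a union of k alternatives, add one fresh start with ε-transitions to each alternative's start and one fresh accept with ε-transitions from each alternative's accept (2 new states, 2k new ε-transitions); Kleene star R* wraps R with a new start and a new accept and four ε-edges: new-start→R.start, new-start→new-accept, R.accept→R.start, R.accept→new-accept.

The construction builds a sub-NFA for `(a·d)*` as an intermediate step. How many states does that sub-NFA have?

6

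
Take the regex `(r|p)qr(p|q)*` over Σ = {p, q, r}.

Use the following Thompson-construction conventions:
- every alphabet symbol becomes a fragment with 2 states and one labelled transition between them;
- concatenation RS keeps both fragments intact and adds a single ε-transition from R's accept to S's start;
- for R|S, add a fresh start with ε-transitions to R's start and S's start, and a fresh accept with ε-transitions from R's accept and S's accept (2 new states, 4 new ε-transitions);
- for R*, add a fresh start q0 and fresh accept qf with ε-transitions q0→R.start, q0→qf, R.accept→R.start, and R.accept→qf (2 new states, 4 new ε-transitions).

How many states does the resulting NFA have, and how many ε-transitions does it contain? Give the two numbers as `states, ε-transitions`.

By structural recursion:
Each of the 6 symbol leaves contributes 2 states and 0 ε-transitions.
  r|p — 6 states, 4 ε-transitions
  p|q — 6 states, 4 ε-transitions
  (p|q)* — 8 states, 8 ε-transitions
  (r|p)qr(p|q)* — 18 states, 15 ε-transitions

18, 15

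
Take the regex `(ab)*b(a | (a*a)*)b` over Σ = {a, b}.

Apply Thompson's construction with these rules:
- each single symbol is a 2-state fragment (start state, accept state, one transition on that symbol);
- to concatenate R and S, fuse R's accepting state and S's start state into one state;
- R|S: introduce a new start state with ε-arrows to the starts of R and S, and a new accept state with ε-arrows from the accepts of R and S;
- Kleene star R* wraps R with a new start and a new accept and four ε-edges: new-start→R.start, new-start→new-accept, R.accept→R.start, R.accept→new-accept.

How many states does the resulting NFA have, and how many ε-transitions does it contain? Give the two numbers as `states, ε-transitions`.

By structural recursion:
Each of the 7 symbol leaves contributes 2 states and 0 ε-transitions.
  ab → 3 states, 0 ε-transitions
  (ab)* → 5 states, 4 ε-transitions
  a* → 4 states, 4 ε-transitions
  a*a → 5 states, 4 ε-transitions
  (a*a)* → 7 states, 8 ε-transitions
  a | (a*a)* → 11 states, 12 ε-transitions
  (ab)*b(a | (a*a)*)b → 17 states, 16 ε-transitions

17, 16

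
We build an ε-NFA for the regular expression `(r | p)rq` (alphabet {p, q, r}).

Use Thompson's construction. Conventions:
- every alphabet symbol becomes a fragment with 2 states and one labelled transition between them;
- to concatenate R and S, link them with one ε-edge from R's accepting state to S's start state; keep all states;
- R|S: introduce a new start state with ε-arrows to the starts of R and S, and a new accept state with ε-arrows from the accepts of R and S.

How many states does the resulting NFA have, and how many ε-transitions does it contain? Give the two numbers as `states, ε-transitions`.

Recursing over subexpressions:
Each of the 4 symbol leaves contributes 2 states and 0 ε-transitions.
  r | p — 6 states, 4 ε-transitions
  (r | p)rq — 10 states, 6 ε-transitions

10, 6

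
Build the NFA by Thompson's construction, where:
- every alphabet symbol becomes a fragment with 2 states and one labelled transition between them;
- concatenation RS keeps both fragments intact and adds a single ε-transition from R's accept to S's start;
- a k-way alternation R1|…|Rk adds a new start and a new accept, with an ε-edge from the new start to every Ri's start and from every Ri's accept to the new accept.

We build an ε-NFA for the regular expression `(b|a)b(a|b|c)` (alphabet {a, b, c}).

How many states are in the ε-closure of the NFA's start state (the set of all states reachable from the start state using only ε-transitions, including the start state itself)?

Compute the ε-closure size of each fragment's start state recursively; a symbol fragment's start has no outgoing ε-edge, so its closure is just itself (size 1).
  b|a : C = 1 + 1 + 1 = 3 (the new accept is not ε-reachable since no branch accepts ε)
  a|b|c : C = 1 + 1 + 1 + 1 = 4 (the new accept is not ε-reachable since no branch accepts ε)
  (b|a)b(a|b|c) : C equals the left operand's closure size = 3 (its accept is not ε-reachable, so the closure stops there)

3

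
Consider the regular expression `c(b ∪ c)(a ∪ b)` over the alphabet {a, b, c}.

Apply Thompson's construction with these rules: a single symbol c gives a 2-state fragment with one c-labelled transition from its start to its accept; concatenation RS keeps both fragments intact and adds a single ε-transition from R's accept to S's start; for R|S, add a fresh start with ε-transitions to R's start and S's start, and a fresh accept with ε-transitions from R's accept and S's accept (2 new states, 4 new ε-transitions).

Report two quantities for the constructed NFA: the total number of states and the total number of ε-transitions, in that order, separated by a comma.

By structural recursion:
Each of the 5 symbol leaves contributes 2 states and 0 ε-transitions.
  b ∪ c → 6 states, 4 ε-transitions
  a ∪ b → 6 states, 4 ε-transitions
  c(b ∪ c)(a ∪ b) → 14 states, 10 ε-transitions

14, 10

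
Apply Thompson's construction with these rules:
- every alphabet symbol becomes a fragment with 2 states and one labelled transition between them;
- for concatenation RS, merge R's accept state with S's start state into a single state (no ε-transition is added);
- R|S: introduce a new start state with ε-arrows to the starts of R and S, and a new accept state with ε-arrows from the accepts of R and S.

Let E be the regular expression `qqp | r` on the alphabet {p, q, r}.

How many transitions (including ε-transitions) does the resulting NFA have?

Recursing over subexpressions:
Each of the 4 symbol leaves contributes 1 transition (1 symbol, 0 ε).
  qqp = 3 transitions (3 symbol, 0 ε)
  qqp | r = 8 transitions (4 symbol, 4 ε)

8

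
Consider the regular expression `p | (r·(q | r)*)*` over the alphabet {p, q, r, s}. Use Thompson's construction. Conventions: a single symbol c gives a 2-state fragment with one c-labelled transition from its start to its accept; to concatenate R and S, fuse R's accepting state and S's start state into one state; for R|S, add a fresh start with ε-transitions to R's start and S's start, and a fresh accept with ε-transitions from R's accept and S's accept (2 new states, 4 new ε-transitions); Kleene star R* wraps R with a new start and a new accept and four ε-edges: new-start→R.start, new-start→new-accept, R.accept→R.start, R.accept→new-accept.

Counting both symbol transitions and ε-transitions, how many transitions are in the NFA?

20

Recursing over subexpressions:
Each of the 4 symbol leaves contributes 1 transition (1 symbol, 0 ε).
  q | r — 6 transitions (2 symbol, 4 ε)
  (q | r)* — 10 transitions (2 symbol, 8 ε)
  r·(q | r)* — 11 transitions (3 symbol, 8 ε)
  (r·(q | r)*)* — 15 transitions (3 symbol, 12 ε)
  p | (r·(q | r)*)* — 20 transitions (4 symbol, 16 ε)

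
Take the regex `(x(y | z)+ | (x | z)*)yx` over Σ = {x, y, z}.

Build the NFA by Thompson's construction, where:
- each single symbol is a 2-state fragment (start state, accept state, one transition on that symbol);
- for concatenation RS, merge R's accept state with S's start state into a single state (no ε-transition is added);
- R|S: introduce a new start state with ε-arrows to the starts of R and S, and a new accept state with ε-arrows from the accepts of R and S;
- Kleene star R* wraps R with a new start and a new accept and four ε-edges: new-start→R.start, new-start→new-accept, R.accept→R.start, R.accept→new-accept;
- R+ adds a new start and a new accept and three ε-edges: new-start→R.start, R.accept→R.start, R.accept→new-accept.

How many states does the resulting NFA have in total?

By structural recursion:
Each of the 7 symbol leaves contributes a 2-state fragment.
  y | z : 6 states
  (y | z)+ : 8 states
  x(y | z)+ : 9 states
  x | z : 6 states
  (x | z)* : 8 states
  x(y | z)+ | (x | z)* : 19 states
  (x(y | z)+ | (x | z)*)yx : 21 states

21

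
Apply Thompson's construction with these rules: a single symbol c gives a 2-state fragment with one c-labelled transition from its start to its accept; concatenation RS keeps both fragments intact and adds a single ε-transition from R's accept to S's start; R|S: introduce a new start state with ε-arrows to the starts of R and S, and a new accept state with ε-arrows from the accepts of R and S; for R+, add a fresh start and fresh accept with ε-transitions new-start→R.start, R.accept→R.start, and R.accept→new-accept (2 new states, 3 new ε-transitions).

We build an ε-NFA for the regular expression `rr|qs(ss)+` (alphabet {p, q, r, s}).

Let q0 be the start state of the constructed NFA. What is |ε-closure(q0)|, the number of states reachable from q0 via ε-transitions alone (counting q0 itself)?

Compute the ε-closure size of each fragment's start state recursively; a symbol fragment's start has no outgoing ε-edge, so its closure is just itself (size 1).
  rr : |ε-closure| equals the left operand's closure size = 1 (its accept is not ε-reachable, so the closure stops there)
  ss : |ε-closure| equals the left operand's closure size = 1 (its accept is not ε-reachable, so the closure stops there)
  (ss)+ : |ε-closure| = 1 + 1 = 2 (the body doesn't accept ε, so the new accept is not reached)
  qs(ss)+ : |ε-closure| equals the left operand's closure size = 1 (its accept is not ε-reachable, so the closure stops there)
  rr|qs(ss)+ : new start ε-reaches every alternative's start; none of them accept ε, so the new accept is not reached: |ε-closure| = 1 + 1 + 1 = 3

3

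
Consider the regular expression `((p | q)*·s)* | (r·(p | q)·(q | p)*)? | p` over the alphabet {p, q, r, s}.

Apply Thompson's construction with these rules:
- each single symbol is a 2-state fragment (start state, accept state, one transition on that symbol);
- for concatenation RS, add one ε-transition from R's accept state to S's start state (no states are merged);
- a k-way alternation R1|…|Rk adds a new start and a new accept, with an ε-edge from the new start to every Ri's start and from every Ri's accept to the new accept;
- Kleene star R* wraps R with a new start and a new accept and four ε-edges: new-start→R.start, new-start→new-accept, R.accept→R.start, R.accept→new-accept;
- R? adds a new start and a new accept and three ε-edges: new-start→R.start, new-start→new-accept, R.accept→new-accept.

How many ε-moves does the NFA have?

Bottom-up over the parse tree:
Each of the 9 symbol leaves contributes 0 ε-transitions.
  p | q = 4 ε-transitions
  (p | q)* = 8 ε-transitions
  (p | q)*·s = 9 ε-transitions
  ((p | q)*·s)* = 13 ε-transitions
  p | q = 4 ε-transitions
  q | p = 4 ε-transitions
  (q | p)* = 8 ε-transitions
  r·(p | q)·(q | p)* = 14 ε-transitions
  (r·(p | q)·(q | p)*)? = 17 ε-transitions
  ((p | q)*·s)* | (r·(p | q)·(q | p)*)? | p = 36 ε-transitions

36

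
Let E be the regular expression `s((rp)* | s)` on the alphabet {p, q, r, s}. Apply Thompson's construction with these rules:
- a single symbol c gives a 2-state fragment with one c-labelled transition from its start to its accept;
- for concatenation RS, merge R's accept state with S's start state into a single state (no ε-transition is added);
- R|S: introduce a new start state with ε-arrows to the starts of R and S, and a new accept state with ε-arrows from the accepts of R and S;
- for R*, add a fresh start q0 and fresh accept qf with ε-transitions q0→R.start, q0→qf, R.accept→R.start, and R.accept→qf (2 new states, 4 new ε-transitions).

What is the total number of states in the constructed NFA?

10

Building bottom-up:
Each of the 4 symbol leaves contributes a 2-state fragment.
  rp → 3 states
  (rp)* → 5 states
  (rp)* | s → 9 states
  s((rp)* | s) → 10 states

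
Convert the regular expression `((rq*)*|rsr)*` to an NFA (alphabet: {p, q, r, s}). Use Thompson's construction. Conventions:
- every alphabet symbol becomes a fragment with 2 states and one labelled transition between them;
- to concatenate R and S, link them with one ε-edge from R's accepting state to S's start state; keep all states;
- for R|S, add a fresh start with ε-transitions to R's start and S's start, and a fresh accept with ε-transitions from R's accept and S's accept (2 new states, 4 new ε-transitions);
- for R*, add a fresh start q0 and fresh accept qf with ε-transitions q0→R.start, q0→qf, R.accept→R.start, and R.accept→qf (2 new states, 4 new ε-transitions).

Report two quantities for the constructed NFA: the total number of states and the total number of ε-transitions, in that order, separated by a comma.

18, 19

By structural recursion:
Each of the 5 symbol leaves contributes 2 states and 0 ε-transitions.
  q* = 4 states, 4 ε-transitions
  rq* = 6 states, 5 ε-transitions
  (rq*)* = 8 states, 9 ε-transitions
  rsr = 6 states, 2 ε-transitions
  (rq*)*|rsr = 16 states, 15 ε-transitions
  ((rq*)*|rsr)* = 18 states, 19 ε-transitions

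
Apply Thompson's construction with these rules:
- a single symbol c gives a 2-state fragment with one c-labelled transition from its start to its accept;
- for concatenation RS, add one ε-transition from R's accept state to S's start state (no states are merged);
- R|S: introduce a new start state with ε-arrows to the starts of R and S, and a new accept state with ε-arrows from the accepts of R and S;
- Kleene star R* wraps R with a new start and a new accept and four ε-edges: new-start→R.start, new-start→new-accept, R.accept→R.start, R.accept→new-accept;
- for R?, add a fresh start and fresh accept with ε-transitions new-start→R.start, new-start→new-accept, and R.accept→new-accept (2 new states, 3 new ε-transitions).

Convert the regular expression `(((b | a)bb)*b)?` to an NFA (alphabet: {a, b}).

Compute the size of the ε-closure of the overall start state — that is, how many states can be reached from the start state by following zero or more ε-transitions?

Work bottom-up. For each fragment F, track |ε-closure(F.start)| and whether F's accept lies in that closure (i.e. whether F accepts ε). A single-symbol fragment has closure size 1 and does not accept ε.
  b | a : new start ε-reaches every alternative's start; none of them accept ε, so the new accept is not reached: C = 1 + 1 + 1 = 3
  (b | a)bb : same as the first factor's closure: C = 3
  ((b | a)bb)* : C = 1 (new start) + 3 (body) + 1 (new accept) = 5
  ((b | a)bb)*b : the left operand accepts ε, so the closure extends into the next operand (via the concat ε-link); C = 5 + 1 = 6
  (((b | a)bb)*b)? : new start has ε-edges to the inner start and to the new accept, so C = 2 + 6 = 8

8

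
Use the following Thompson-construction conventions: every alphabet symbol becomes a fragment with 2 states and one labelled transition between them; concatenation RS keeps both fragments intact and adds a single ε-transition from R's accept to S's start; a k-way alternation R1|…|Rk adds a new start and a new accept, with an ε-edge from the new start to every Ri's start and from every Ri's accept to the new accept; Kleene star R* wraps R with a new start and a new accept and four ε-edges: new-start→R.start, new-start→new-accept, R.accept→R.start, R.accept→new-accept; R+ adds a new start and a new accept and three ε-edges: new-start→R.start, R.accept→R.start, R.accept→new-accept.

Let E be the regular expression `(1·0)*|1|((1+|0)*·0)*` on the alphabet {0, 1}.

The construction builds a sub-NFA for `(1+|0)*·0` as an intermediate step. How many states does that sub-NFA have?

12

Fragment for `(1+|0)*·0`:
Each of the 3 symbol leaves contributes a 2-state fragment.
  1+ → 4 states
  1+|0 → 8 states
  (1+|0)* → 10 states
  (1+|0)*·0 → 12 states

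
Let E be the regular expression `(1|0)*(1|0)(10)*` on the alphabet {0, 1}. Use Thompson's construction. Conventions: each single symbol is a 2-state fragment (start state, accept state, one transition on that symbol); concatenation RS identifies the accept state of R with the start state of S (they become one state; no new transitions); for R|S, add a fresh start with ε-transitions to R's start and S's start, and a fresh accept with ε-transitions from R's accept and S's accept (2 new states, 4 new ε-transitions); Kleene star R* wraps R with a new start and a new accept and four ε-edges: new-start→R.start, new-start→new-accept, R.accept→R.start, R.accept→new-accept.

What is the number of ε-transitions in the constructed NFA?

16

Recursing over subexpressions:
Each of the 6 symbol leaves contributes 0 ε-transitions.
  1|0 : 4 ε-transitions
  (1|0)* : 8 ε-transitions
  1|0 : 4 ε-transitions
  10 : 0 ε-transitions
  (10)* : 4 ε-transitions
  (1|0)*(1|0)(10)* : 16 ε-transitions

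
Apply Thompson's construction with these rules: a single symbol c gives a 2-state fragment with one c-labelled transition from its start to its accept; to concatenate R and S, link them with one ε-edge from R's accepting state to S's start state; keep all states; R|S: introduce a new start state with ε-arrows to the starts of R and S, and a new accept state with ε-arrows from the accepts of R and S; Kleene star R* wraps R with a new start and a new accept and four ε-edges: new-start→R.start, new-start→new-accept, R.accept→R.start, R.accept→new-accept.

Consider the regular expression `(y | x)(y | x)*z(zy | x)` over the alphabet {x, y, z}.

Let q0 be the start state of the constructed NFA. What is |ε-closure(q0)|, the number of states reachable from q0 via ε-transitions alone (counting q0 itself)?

3

Compute the ε-closure size of each fragment's start state recursively; a symbol fragment's start has no outgoing ε-edge, so its closure is just itself (size 1).
  y | x → C = 1 + 1 + 1 = 3 (the new accept is not ε-reachable since no branch accepts ε)
  y | x → C = 1 + 1 + 1 = 3 (the new accept is not ε-reachable since no branch accepts ε)
  (y | x)* → the star's fresh start ε-reaches both the body's start and the fresh accept: C = 2 + 3 = 5
  zy → C equals the left operand's closure size = 1 (its accept is not ε-reachable, so the closure stops there)
  zy | x → new start ε-reaches every alternative's start; none of them accept ε, so the new accept is not reached: C = 1 + 1 + 1 = 3
  (y | x)(y | x)*z(zy | x) → same as the first factor's closure: C = 3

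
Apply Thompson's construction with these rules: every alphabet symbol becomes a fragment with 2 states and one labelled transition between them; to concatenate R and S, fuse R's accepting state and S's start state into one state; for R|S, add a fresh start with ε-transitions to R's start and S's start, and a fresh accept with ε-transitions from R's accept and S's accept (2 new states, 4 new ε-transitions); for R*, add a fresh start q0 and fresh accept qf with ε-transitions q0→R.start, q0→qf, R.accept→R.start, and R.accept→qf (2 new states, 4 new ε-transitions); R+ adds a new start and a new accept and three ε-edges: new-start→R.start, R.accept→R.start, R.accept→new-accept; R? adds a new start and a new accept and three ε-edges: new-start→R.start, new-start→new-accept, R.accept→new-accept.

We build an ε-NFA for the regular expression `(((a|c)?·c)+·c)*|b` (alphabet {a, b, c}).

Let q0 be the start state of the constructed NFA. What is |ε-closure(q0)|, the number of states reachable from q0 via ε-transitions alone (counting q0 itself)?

11

Compute the ε-closure size of each fragment's start state recursively; a symbol fragment's start has no outgoing ε-edge, so its closure is just itself (size 1).
  a|c — |closure| = 1 + 1 + 1 = 3 (the new accept is not ε-reachable since no branch accepts ε)
  (a|c)? — new start has ε-edges to the inner start and to the new accept, so |closure| = 2 + 3 = 5
  (a|c)?·c — the left operand accepts ε, so the closure extends into the next operand (the shared merged state is already counted); |closure| = 5 + (1−1) = 5
  ((a|c)?·c)+ — |closure| = 1 + 5 = 6 (the body doesn't accept ε, so the new accept is not reached)
  ((a|c)?·c)+·c — same as the first factor's closure: |closure| = 6
  (((a|c)?·c)+·c)* — the star's fresh start ε-reaches both the body's start and the fresh accept: |closure| = 2 + 6 = 8
  (((a|c)?·c)+·c)*|b — |closure| = 1 (new start) + (8 + 1) + 1 (new accept, since some branch ε-reaches its own accept) = 11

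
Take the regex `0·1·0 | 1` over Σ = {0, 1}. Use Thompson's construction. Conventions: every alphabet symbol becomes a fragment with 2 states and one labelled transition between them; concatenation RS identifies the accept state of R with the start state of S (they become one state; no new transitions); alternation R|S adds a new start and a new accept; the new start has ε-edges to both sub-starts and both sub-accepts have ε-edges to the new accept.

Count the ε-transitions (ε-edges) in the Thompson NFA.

By structural recursion:
Each of the 4 symbol leaves contributes 0 ε-transitions.
  0·1·0 = 0 ε-transitions
  0·1·0 | 1 = 4 ε-transitions

4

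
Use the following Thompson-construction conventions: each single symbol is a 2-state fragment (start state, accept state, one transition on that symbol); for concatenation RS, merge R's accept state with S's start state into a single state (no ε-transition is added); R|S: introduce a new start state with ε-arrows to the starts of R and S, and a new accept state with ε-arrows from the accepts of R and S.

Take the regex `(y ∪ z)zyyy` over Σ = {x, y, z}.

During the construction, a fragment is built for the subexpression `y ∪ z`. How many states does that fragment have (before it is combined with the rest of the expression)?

6

Fragment for `y ∪ z`:
Each of the 2 symbol leaves contributes a 2-state fragment.
  y ∪ z → 6 states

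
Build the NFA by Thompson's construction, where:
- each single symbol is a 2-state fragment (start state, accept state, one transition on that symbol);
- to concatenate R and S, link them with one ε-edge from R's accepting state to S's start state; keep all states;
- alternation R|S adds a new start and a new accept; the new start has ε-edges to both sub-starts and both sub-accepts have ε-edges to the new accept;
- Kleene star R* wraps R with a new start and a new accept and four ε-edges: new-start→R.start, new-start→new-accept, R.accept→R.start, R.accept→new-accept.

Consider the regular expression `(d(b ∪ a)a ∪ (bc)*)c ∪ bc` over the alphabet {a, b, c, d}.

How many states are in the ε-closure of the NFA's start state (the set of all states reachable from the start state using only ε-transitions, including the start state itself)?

9

Let C(F) = |ε-closure(F.start)| within fragment F, and note whether F accepts ε. Symbol fragments have C = 1 and do not accept ε. Then:
  b ∪ a — |ε-closure| = 1 + 1 + 1 = 3 (the new accept is not ε-reachable since no branch accepts ε)
  d(b ∪ a)a — same as the first factor's closure: |ε-closure| = 1
  bc — same as the first factor's closure: |ε-closure| = 1
  (bc)* — new start has ε-edges to the inner start and to the new accept, so |ε-closure| = 2 + 1 = 3
  d(b ∪ a)a ∪ (bc)* — |ε-closure| = 1 (new start) + (1 + 3) + 1 (new accept, since some branch ε-reaches its own accept) = 6
  (d(b ∪ a)a ∪ (bc)*)c — |ε-closure| = 6 + 1 = 7 (closure spills across the concat boundary because the left factor accepts ε)
  bc — |ε-closure| equals the left operand's closure size = 1 (its accept is not ε-reachable, so the closure stops there)
  (d(b ∪ a)a ∪ (bc)*)c ∪ bc — new start ε-reaches every alternative's start; none of them accept ε, so the new accept is not reached: |ε-closure| = 1 + 7 + 1 = 9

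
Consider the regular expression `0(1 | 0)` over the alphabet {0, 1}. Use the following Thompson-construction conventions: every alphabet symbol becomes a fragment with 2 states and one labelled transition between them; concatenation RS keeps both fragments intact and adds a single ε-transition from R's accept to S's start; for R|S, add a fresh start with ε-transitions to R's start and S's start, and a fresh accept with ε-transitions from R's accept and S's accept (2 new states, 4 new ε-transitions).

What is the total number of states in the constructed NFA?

8

Recursing over subexpressions:
Each of the 3 symbol leaves contributes a 2-state fragment.
  1 | 0 — 6 states
  0(1 | 0) — 8 states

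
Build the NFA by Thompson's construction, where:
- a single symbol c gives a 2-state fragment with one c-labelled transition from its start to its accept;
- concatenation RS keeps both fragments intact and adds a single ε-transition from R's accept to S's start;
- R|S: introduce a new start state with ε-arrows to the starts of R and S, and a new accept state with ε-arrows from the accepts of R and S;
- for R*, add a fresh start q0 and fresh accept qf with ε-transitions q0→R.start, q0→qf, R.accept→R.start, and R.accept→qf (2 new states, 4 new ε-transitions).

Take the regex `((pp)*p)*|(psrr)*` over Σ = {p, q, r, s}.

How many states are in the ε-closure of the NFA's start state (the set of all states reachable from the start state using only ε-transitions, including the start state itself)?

11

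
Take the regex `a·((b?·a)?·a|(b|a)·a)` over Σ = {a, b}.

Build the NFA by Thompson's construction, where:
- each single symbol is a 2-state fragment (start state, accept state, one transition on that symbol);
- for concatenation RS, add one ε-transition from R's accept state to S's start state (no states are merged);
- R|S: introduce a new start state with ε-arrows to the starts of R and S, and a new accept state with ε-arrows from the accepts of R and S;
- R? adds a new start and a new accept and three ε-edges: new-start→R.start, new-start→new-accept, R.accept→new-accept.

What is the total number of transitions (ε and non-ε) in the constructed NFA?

25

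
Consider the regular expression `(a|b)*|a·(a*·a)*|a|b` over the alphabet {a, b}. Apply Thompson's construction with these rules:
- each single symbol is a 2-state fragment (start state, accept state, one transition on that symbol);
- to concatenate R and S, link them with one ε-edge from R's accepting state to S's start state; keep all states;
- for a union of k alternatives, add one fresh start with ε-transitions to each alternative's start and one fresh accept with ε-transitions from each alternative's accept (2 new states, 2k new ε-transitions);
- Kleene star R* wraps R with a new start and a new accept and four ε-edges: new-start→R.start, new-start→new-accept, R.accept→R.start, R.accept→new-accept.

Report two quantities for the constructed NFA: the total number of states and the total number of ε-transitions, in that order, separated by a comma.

24, 26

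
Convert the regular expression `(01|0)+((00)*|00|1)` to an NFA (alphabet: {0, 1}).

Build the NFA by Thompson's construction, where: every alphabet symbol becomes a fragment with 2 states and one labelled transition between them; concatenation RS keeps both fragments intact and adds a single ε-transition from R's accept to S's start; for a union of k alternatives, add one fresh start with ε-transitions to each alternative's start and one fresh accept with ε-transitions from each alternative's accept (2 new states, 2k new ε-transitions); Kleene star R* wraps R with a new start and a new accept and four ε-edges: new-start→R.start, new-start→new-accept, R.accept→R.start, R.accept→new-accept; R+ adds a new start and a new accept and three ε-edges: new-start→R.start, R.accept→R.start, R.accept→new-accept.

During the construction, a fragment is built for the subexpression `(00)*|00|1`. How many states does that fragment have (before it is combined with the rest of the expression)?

Fragment for `(00)*|00|1`:
Each of the 5 symbol leaves contributes a 2-state fragment.
  00 = 4 states
  (00)* = 6 states
  00 = 4 states
  (00)*|00|1 = 14 states

14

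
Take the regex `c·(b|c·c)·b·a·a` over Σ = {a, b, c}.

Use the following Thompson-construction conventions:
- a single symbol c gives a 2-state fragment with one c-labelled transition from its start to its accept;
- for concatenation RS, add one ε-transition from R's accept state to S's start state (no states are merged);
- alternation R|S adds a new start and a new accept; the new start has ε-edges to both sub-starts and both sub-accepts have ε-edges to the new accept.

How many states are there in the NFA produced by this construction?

Building bottom-up:
Each of the 7 symbol leaves contributes a 2-state fragment.
  c·c — 4 states
  b|c·c — 8 states
  c·(b|c·c)·b·a·a — 16 states

16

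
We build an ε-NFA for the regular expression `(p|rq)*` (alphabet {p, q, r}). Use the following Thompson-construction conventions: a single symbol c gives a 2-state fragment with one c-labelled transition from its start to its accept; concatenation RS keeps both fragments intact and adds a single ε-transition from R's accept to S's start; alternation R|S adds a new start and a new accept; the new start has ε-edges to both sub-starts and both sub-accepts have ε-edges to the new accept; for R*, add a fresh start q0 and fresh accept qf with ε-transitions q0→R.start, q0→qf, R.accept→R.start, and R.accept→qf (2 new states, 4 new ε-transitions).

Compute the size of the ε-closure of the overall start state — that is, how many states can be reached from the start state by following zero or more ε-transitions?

Compute the ε-closure size of each fragment's start state recursively; a symbol fragment's start has no outgoing ε-edge, so its closure is just itself (size 1).
  rq — |closure| equals the left operand's closure size = 1 (its accept is not ε-reachable, so the closure stops there)
  p|rq — |closure| = 1 + 1 + 1 = 3 (the new accept is not ε-reachable since no branch accepts ε)
  (p|rq)* — |closure| = 1 (new start) + 3 (body) + 1 (new accept) = 5

5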